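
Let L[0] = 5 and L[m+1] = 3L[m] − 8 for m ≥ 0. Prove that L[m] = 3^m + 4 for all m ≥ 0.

Base case: L[0] = 5, and 3^0 + 4 = 1 + 4 = 5.
Assume L[r] = 3^r + 4 for some r ≥ 0.
Then L[r+1] = 3L[r] − 8 = 3·(3^r + 4) − 8 = 3^{r+1} + 12 − 8 = 3^{r+1} + 4.
So the formula holds for r+1, and by induction L[m] = 3^m + 4 for all m ≥ 0.

L[m] = 3^m + 4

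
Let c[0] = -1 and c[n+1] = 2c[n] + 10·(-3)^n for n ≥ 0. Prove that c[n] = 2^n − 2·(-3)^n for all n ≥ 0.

Base case: c[0] = -1, and 2^0 − 2·(-3)^0 = 1 − 2 = -1.
Assume c[j] = 2^j − 2·(-3)^j for some j ≥ 0.
Then c[j+1] = 2c[j] + 10·(-3)^j = 2·(2^j − 2·(-3)^j) + 10·(-3)^j = 2^{j+1} − 4·(-3)^j + 10·(-3)^j = 2^{j+1} + 6·(-3)^j = 2^{j+1} − 2·(-3)^{j+1}.
Hence c[n] = 2^n − 2·(-3)^n for every n ≥ 0, by induction.

c[n] = 2^n − 2·(-3)^n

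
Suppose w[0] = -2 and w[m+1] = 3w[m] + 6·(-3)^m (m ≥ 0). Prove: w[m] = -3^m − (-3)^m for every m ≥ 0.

Base case: w[0] = -2, and -3^0 − (-3)^0 = -1 − 1 = -2.
Assume w[k] = -3^k − (-3)^k for some k ≥ 0.
Then w[k+1] = 3w[k] + 6·(-3)^k = 3·(-3^k − (-3)^k) + 6·(-3)^k = -3^{k+1} − 3·(-3)^k + 6·(-3)^k = -3^{k+1} + 3·(-3)^k = -3^{k+1} − (-3)^{k+1}.
So the formula holds for k+1, and by induction w[m] = -3^m − (-3)^m for all m ≥ 0.

w[m] = -3^m − (-3)^m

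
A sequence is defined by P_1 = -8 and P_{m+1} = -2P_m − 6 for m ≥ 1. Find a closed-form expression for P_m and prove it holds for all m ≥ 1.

Claim: P_m = 3·(-2)^m − 2.

Base case: P_1 = -8, and 3·(-2)^1 − 2 = -6 − 2 = -8.
Assume P_r = 3·(-2)^r − 2 for some r ≥ 1.
Then P_{r+1} = -2P_r − 6 = -2·(3·(-2)^r − 2) − 6 = -6·(-2)^r + 4 − 6 = 3·(-2)^{r+1} − 2.
By induction, P_m = 3·(-2)^m − 2 for all m ≥ 1.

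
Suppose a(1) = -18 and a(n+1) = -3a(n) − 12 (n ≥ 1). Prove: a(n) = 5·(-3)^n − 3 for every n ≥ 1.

Base case: a(1) = -18, and 5·(-3)^1 − 3 = -15 − 3 = -18.
Assume a(k) = 5·(-3)^k − 3 for some k ≥ 1.
Then a(k+1) = -3a(k) − 12 = -3·(5·(-3)^k − 3) − 12 = -15·(-3)^k + 9 − 12 = 5·(-3)^{k+1} − 3.
So the formula holds for k+1, and by induction a(n) = 5·(-3)^n − 3 for all n ≥ 1.

a(n) = 5·(-3)^n − 3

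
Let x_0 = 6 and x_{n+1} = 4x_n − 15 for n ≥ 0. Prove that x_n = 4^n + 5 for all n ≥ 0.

Base case: x_0 = 6, and 4^0 + 5 = 1 + 5 = 6.
Assume x_m = 4^m + 5 for some m ≥ 0.
Then x_{m+1} = 4x_m − 15 = 4·(4^m + 5) − 15 = 4^{m+1} + 20 − 15 = 4^{m+1} + 5.
So the formula holds for m+1, and by induction x_n = 4^n + 5 for all n ≥ 0.

x_n = 4^n + 5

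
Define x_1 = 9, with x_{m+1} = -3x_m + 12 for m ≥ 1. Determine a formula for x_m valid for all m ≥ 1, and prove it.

Claim: x_m = -2·(-3)^m + 3.

Base case: x_1 = 9, and -2·(-3)^1 + 3 = 6 + 3 = 9.
Assume x_k = -2·(-3)^k + 3 for some k ≥ 1.
Then x_{k+1} = -3x_k + 12 = -3·(-2·(-3)^k + 3) + 12 = 6·(-3)^k − 9 + 12 = -2·(-3)^{k+1} + 3.
This completes the inductive step, so x_m = -2·(-3)^m + 3 for all m ≥ 1.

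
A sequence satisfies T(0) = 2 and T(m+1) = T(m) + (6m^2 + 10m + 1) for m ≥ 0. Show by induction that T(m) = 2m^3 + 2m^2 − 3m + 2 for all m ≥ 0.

Base case: T(0) = 2, and 2·0^3 + 2·0^2 − 3·0 + 2 = 2.
Assume T(k) = 2k^3 + 2k^2 − 3k + 2.
Then T(k+1) = T(k) + (6k^2 + 10k + 1) = (2k^3 + 2k^2 − 3k + 2) + (6k^2 + 10k + 1) = 2k^3 + 8k^2 + 7k + 3,
and 2·(k+1)^3 + 2·(k+1)^2 − 3·(k+1) + 2 = 2k^3 + 8k^2 + 7k + 3.
This completes the inductive step, so T(m) = 2m^3 + 2m^2 − 3m + 2 for all m ≥ 0.

T(m) = 2m^3 + 2m^2 − 3m + 2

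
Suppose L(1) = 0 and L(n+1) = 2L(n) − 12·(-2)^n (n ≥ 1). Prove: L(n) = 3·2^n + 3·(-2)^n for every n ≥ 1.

Base case: L(1) = 0, and 3·2^1 + 3·(-2)^1 = 6 − 6 = 0.
Assume L(j) = 3·2^j + 3·(-2)^j for some j ≥ 1.
Then L(j+1) = 2L(j) − 12·(-2)^j = 2·(3·2^j + 3·(-2)^j) − 12·(-2)^j = 3·2^{j+1} + 6·(-2)^j − 12·(-2)^j = 3·2^{j+1} − 6·(-2)^j = 3·2^{j+1} + 3·(-2)^{j+1}.
So the formula holds for j+1, and by induction L(n) = 3·2^n + 3·(-2)^n for all n ≥ 1.

L(n) = 3·2^n + 3·(-2)^n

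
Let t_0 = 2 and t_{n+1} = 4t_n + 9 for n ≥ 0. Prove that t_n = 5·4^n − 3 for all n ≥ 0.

Base case: t_0 = 2, and 5·4^0 − 3 = 5 − 3 = 2.
Assume t_m = 5·4^m − 3 for some m ≥ 0.
Then t_{m+1} = 4t_m + 9 = 4·(5·4^m − 3) + 9 = 20·4^m − 12 + 9 = 5·4^{m+1} − 3.
So the formula holds for m+1, and by induction t_n = 5·4^n − 3 for all n ≥ 0.

t_n = 5·4^n − 3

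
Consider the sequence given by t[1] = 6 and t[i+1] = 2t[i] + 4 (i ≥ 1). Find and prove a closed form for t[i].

Claim: t[i] = 5·2^i − 4.

Base case: t[1] = 6, and 5·2^1 − 4 = 10 − 4 = 6.
Assume t[k] = 5·2^k − 4 for some k ≥ 1.
Then t[k+1] = 2t[k] + 4 = 2·(5·2^k − 4) + 4 = 10·2^k − 8 + 4 = 5·2^{k+1} − 4.
By induction, t[i] = 5·2^i − 4 for all i ≥ 1.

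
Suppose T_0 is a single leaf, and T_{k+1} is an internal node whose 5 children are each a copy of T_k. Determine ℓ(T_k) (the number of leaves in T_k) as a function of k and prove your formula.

Claim: ℓ(T_k) = 5^k.

Base case: ℓ(T_0) = 1, and 5^0 = 1.
Assume ℓ(T_j) = 5^j.
Then ℓ(T_{j+1}) = 5·ℓ(T_j) = 5·5^j = 5^{j+1}.
By induction, ℓ(T_k) = 5^k for all k ≥ 0.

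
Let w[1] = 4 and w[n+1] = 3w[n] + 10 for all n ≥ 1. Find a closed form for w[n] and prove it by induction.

Claim: w[n] = 3^{n+1} − 5.

Base case: w[1] = 4, and 3^{1+1} − 5 = 9 − 5 = 4.
Assume w[r] = 3^{r+1} − 5 for some r ≥ 1.
Then w[r+1] = 3w[r] + 10 = 3·(3^{r+1} − 5) + 10 = 3^{r+2} − 15 + 10 = 3^{r+2} − 5.
This completes the inductive step, so w[n] = 3^{n+1} − 5 for all n ≥ 1.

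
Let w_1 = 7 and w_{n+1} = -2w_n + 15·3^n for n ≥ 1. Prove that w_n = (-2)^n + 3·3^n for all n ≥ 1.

Base case: w_1 = 7, and (-2)^1 + 3·3^1 = -2 + 9 = 7.
Assume w_k = (-2)^k + 3·3^k for some k ≥ 1.
Then w_{k+1} = -2w_k + 15·3^k = -2·((-2)^k + 3·3^k) + 15·3^k = (-2)^{k+1} − 6·3^k + 15·3^k = (-2)^{k+1} + 9·3^k = (-2)^{k+1} + 3·3^{k+1}.
Hence w_n = (-2)^n + 3·3^n for every n ≥ 1, by induction.

w_n = (-2)^n + 3·3^n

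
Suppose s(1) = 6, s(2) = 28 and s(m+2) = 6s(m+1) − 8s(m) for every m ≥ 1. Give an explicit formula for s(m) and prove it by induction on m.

Claim: s(m) = 2·4^m − 2^m.

Base cases: s(1) = 6 and 2·4^1 − 2^1 = 6; s(2) = 28 and 2·4^2 − 2^2 = 28.
Assume s(j) = 2·4^j − 2^j for all 1 ≤ j ≤ r, where r ≥ 2.
Then s(r+1) = 6s(r) − 8s(r−1) = 6·(2·4^r − 2^r) − 8·(2·4^{r−1} − 2^{r−1}) = 2·(6·4 − 8)4^{r−1} − (6·2 − 8)2^{r−1} = 32·4^{r−1} − 4·2^{r−1} = 2·4^{r+1} − 2^{r+1}.
This completes the inductive step, so s(m) = 2·4^m − 2^m for all m ≥ 1.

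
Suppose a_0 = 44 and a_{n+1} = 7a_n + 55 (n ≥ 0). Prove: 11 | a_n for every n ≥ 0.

Base case: a_0 = 44 = 11·4, so 11 | a_0.
Assume 11 | a_r, so a_r = 11t for some integer t.
Then a_{r+1} = 7a_r + 55 = 7·(11t) + 55 = 11(7t + 5), so 11 | a_{r+1}.
Hence 11 | a_n for every n ≥ 0, by induction.

11 | a_n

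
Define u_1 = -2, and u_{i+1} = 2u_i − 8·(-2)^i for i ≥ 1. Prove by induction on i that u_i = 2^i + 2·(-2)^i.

Base case: u_1 = -2, and 2^1 + 2·(-2)^1 = 2 − 4 = -2.
Assume u_k = 2^k + 2·(-2)^k for some k ≥ 1.
Then u_{k+1} = 2u_k − 8·(-2)^k = 2·(2^k + 2·(-2)^k) − 8·(-2)^k = 2^{k+1} + 4·(-2)^k − 8·(-2)^k = 2^{k+1} − 4·(-2)^k = 2^{k+1} + 2·(-2)^{k+1}.
By induction, u_i = 2^i + 2·(-2)^i for all i ≥ 1.

u_i = 2^i + 2·(-2)^i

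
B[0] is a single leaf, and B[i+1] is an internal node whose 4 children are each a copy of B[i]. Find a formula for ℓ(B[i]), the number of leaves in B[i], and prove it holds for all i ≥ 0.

Claim: ℓ(B[i]) = 4^i.

Base case: ℓ(B[0]) = 1, and 4^0 = 1.
Assume ℓ(B[j]) = 4^j.
Then ℓ(B[j+1]) = 4·ℓ(B[j]) = 4·4^j = 4^{j+1}.
So the formula holds for j+1, and by induction ℓ(B[i]) = 4^i for all i ≥ 0.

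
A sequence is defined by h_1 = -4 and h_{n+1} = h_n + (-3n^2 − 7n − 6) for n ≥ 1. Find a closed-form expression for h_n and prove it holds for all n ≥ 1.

Claim: h_n = -n^3 − 2n^2 − 3n + 2.

Base case: h_1 = -4, and -1^3 − 2·1^2 − 3·1 + 2 = -4.
Assume h_m = -m^3 − 2m^2 − 3m + 2.
Then h_{m+1} = h_m + (-3m^2 − 7m − 6) = (-m^3 − 2m^2 − 3m + 2) + (-3m^2 − 7m − 6) = -m^3 − 5m^2 − 10m − 4,
and -(m+1)^3 − 2·(m+1)^2 − 3·(m+1) + 2 = -m^3 − 5m^2 − 10m − 4.
By induction, h_n = -n^3 − 2n^2 − 3n + 2 for all n ≥ 1.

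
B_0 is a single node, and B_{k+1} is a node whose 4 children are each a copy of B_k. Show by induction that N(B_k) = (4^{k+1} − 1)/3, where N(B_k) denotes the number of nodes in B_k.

Base case: N(B_0) = 1, and (4^{0+1} − 1)/3 = 1.
Assume N(B_j) = (4^{j+1} − 1)/3.
Then N(B_{j+1}) = 1 + 4N(B_j) = 1 + 4·(4^{j+1} − 1)/3 = 1 + (4^{j+2} − 4)/3 = (3 + 4^{j+2} − 4)/3 = (4^{j+2} − 1)/3.
This completes the inductive step, so N(B_k) = (4^{k+1} − 1)/3 for all k ≥ 0.

N(B_k) = (4^{k+1} − 1)/3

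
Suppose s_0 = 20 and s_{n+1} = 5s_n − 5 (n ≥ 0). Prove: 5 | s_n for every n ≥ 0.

Base case: s_0 = 20 = 5·4, so 5 | s_0.
Assume 5 | s_k, so s_k = 5t for some integer t.
Then s_{k+1} = 5s_k − 5 = 5·(5t) − 5 = 5(5t − 1), so 5 | s_{k+1}.
By induction, 5 | s_n for all n ≥ 0.

5 | s_n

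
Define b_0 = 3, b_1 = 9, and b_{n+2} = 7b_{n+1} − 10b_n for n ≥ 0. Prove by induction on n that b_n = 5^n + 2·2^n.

Base cases: b_0 = 3 and 5^0 + 2·2^0 = 3; b_1 = 9 and 5^1 + 2·2^1 = 9.
Assume b_j = 5^j + 2·2^j for all 0 ≤ j ≤ k, where k ≥ 1.
Then b_{k+1} = 7b_k − 10b_{k−1} = 7·(5^k + 2·2^k) − 10·(5^{k−1} + 2·2^{k−1}) = (7·5 − 10)5^{k−1} + 2·(7·2 − 10)2^{k−1} = 25·5^{k−1} + 8·2^{k−1} = 5^{k+1} + 2·2^{k+1}.
This completes the inductive step, so b_n = 5^n + 2·2^n for all n ≥ 0.

b_n = 5^n + 2·2^n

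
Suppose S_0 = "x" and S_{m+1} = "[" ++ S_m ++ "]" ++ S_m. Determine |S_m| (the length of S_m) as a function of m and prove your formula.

Claim: |S_m| = 3·2^m − 2.

Base case: |S_0| = 1, and 3·2^0 − 2 = 1.
Assume |S_r| = 3·2^r − 2.
Then |S_{r+1}| = 1 + |S_r| + 1 + |S_r| = 2|S_r| + 2 = 2(3·2^r − 2) + 2 = 3·2^{r+1} − 4 + 2 = 3·2^{r+1} − 2.
Hence |S_m| = 3·2^m − 2 for every m ≥ 0, by induction.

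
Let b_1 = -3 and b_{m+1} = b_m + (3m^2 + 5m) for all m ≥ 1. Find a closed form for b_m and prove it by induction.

Claim: b_m = m^3 + m^2 − 2m − 3.

Base case: b_1 = -3, and 1^3 + 1^2 − 2·1 − 3 = -3.
Assume b_k = k^3 + k^2 − 2k − 3.
Then b_{k+1} = b_k + (3k^2 + 5k) = (k^3 + k^2 − 2k − 3) + (3k^2 + 5k) = k^3 + 4k^2 + 3k − 3,
and (k+1)^3 + (k+1)^2 − 2·(k+1) − 3 = k^3 + 4k^2 + 3k − 3.
This completes the inductive step, so b_m = m^3 + m^2 − 2m − 3 for all m ≥ 1.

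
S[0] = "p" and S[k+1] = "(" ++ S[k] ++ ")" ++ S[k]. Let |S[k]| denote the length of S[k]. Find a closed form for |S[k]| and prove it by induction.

Claim: |S[k]| = 3·2^k − 2.

Base case: |S[0]| = 1, and 3·2^0 − 2 = 1.
Assume |S[m]| = 3·2^m − 2.
Then |S[m+1]| = 1 + |S[m]| + 1 + |S[m]| = 2|S[m]| + 2 = 2(3·2^m − 2) + 2 = 3·2^{m+1} − 4 + 2 = 3·2^{m+1} − 2.
So the formula holds for m+1, and by induction |S[k]| = 3·2^k − 2 for all k ≥ 0.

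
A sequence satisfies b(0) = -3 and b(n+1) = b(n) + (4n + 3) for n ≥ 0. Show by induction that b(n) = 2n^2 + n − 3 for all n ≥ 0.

Base case: b(0) = -3, and 2·0^2 + 0 − 3 = -3.
Assume b(k) = 2k^2 + k − 3.
Then b(k+1) = b(k) + (4k + 3) = (2k^2 + k − 3) + (4k + 3) = 2k^2 + 5k,
and 2·(k+1)^2 + (k+1) − 3 = 2k^2 + 5k.
Hence b(n) = 2n^2 + n − 3 for every n ≥ 0, by induction.

b(n) = 2n^2 + n − 3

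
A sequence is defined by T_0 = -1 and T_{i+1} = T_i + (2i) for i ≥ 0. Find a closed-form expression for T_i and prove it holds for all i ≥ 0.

Claim: T_i = i^2 − i − 1.

Base case: T_0 = -1, and 0^2 − 0 − 1 = -1.
Assume T_m = m^2 − m − 1.
Then T_{m+1} = T_m + (2m) = (m^2 − m − 1) + (2m) = m^2 + m − 1,
and (m+1)^2 − (m+1) − 1 = m^2 + m − 1.
By induction, T_i = i^2 − i − 1 for all i ≥ 0.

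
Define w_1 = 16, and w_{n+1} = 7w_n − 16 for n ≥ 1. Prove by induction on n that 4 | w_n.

Base case: w_1 = 16 = 4·4, so 4 | w_1.
Assume 4 | w_k, so w_k = 4t for some integer t.
Then w_{k+1} = 7w_k − 16 = 7·(4t) − 16 = 4(7t − 4), so 4 | w_{k+1}.
Hence 4 | w_n for every n ≥ 1, by induction.

4 | w_n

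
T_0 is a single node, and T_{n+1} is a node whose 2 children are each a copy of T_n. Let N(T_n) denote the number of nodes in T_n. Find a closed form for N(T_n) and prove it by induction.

Claim: N(T_n) = 2^{n+1} − 1.

Base case: N(T_0) = 1, and 2^{0+1} − 1 = 1.
Assume N(T_j) = 2^{j+1} − 1.
Then N(T_{j+1}) = 1 + 2N(T_j) = 1 + 2(2^{j+1} − 1) = 2^{j+2} − 2 + 1 = 2^{j+2} − 1.
By induction, N(T_n) = 2^{n+1} − 1 for all n ≥ 0.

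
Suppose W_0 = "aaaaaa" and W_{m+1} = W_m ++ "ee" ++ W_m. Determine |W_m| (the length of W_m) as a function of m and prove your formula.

Claim: |W_m| = 2^{m+3} − 2.

Base case: |W_0| = 6, and 2^{0+3} − 2 = 6.
Assume |W_k| = 2^{k+3} − 2.
Then |W_{k+1}| = |W_k| + 2 + |W_k| = 2|W_k| + 2 = 2(2^{k+3} − 2) + 2 = 2^{k+1+3} − 4 + 2 = 2^{k+1+3} − 2.
This completes the inductive step, so |W_m| = 2^{m+3} − 2 for all m ≥ 0.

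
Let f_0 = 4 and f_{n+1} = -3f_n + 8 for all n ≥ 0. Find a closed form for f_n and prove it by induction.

Claim: f_n = 2·(-3)^n + 2.

Base case: f_0 = 4, and 2·(-3)^0 + 2 = 2 + 2 = 4.
Assume f_j = 2·(-3)^j + 2 for some j ≥ 0.
Then f_{j+1} = -3f_j + 8 = -3·(2·(-3)^j + 2) + 8 = -6·(-3)^j − 6 + 8 = 2·(-3)^{j+1} + 2.
Hence f_n = 2·(-3)^n + 2 for every n ≥ 0, by induction.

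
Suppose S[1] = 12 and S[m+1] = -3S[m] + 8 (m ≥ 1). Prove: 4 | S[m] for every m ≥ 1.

Base case: S[1] = 12 = 4·3, so 4 | S[1].
Assume 4 | S[r], so S[r] = 4t for some integer t.
Then S[r+1] = -3S[r] + 8 = -3·(4t) + 8 = 4(-3t + 2), so 4 | S[r+1].
Hence 4 | S[m] for every m ≥ 1, by induction.

4 | S[m]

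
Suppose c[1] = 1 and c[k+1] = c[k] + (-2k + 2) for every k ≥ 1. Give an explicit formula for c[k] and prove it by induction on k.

Claim: c[k] = -k^2 + 3k − 1.

Base case: c[1] = 1, and -1^2 + 3·1 − 1 = 1.
Assume c[r] = -r^2 + 3r − 1.
Then c[r+1] = c[r] + (-2r + 2) = (-r^2 + 3r − 1) + (-2r + 2) = -r^2 + r + 1,
and -(r+1)^2 + 3·(r+1) − 1 = -r^2 + r + 1.
By induction, c[k] = -k^2 + 3k − 1 for all k ≥ 1.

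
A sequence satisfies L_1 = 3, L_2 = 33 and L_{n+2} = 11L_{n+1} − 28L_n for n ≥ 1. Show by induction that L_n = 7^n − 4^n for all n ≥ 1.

Base cases: L_1 = 3 and 7^1 − 4^1 = 3; L_2 = 33 and 7^2 − 4^2 = 33.
Assume L_j = 7^j − 4^j for all 1 ≤ j ≤ k, where k ≥ 2.
Then L_{k+1} = 11L_k − 28L_{k−1} = 11·(7^k − 4^k) − 28·(7^{k−1} − 4^{k−1}) = (11·7 − 28)7^{k−1} − (11·4 − 28)4^{k−1} = 49·7^{k−1} − 16·4^{k−1} = 7^{k+1} − 4^{k+1}.
By strong induction, L_n = 7^n − 4^n for all n ≥ 1.

L_n = 7^n − 4^n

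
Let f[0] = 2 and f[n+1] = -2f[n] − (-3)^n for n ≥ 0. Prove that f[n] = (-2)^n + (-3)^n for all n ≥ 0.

Base case: f[0] = 2, and (-2)^0 + (-3)^0 = 1 + 1 = 2.
Assume f[j] = (-2)^j + (-3)^j for some j ≥ 0.
Then f[j+1] = -2f[j] − (-3)^j = -2·((-2)^j + (-3)^j) − (-3)^j = (-2)^{j+1} − 2·(-3)^j − (-3)^j = (-2)^{j+1} − 3·(-3)^j = (-2)^{j+1} + (-3)^{j+1}.
So the formula holds for j+1, and by induction f[n] = (-2)^n + (-3)^n for all n ≥ 0.

f[n] = (-2)^n + (-3)^n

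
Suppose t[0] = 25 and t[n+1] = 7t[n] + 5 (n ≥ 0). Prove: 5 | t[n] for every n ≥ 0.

Base case: t[0] = 25 = 5·5, so 5 | t[0].
Assume 5 | t[m], so t[m] = 5s for some integer s.
Then t[m+1] = 7t[m] + 5 = 7·(5s) + 5 = 5(7s + 1), so 5 | t[m+1].
Hence 5 | t[n] for every n ≥ 0, by induction.

5 | t[n]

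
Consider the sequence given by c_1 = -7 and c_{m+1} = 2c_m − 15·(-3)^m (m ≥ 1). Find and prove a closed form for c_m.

Claim: c_m = 2^m + 3·(-3)^m.

Base case: c_1 = -7, and 2^1 + 3·(-3)^1 = 2 − 9 = -7.
Assume c_k = 2^k + 3·(-3)^k for some k ≥ 1.
Then c_{k+1} = 2c_k − 15·(-3)^k = 2·(2^k + 3·(-3)^k) − 15·(-3)^k = 2^{k+1} + 6·(-3)^k − 15·(-3)^k = 2^{k+1} − 9·(-3)^k = 2^{k+1} + 3·(-3)^{k+1}.
This completes the inductive step, so c_m = 2^m + 3·(-3)^m for all m ≥ 1.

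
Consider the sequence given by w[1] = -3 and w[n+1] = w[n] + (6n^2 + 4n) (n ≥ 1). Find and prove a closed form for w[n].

Claim: w[n] = 2n^3 − n^2 − n − 3.

Base case: w[1] = -3, and 2·1^3 − 1^2 − 1 − 3 = -3.
Assume w[k] = 2k^3 − k^2 − k − 3.
Then w[k+1] = w[k] + (6k^2 + 4k) = (2k^3 − k^2 − k − 3) + (6k^2 + 4k) = 2k^3 + 5k^2 + 3k − 3,
and 2·(k+1)^3 − (k+1)^2 − (k+1) − 3 = 2k^3 + 5k^2 + 3k − 3.
By induction, w[n] = 2n^3 − n^2 − n − 3 for all n ≥ 1.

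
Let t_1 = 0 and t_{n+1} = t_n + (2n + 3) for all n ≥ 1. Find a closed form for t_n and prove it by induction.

Claim: t_n = n^2 + 2n − 3.

Base case: t_1 = 0, and 1^2 + 2·1 − 3 = 0.
Assume t_j = j^2 + 2j − 3.
Then t_{j+1} = t_j + (2j + 3) = (j^2 + 2j − 3) + (2j + 3) = j^2 + 4j,
and (j+1)^2 + 2·(j+1) − 3 = j^2 + 4j.
This completes the inductive step, so t_n = n^2 + 2n − 3 for all n ≥ 1.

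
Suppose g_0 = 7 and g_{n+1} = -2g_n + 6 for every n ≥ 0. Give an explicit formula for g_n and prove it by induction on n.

Claim: g_n = 5·(-2)^n + 2.

Base case: g_0 = 7, and 5·(-2)^0 + 2 = 5 + 2 = 7.
Assume g_m = 5·(-2)^m + 2 for some m ≥ 0.
Then g_{m+1} = -2g_m + 6 = -2·(5·(-2)^m + 2) + 6 = -10·(-2)^m − 4 + 6 = 5·(-2)^{m+1} + 2.
This completes the inductive step, so g_n = 5·(-2)^n + 2 for all n ≥ 0.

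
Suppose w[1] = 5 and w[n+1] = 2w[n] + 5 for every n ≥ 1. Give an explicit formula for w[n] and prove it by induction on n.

Claim: w[n] = 5·2^n − 5.

Base case: w[1] = 5, and 5·2^1 − 5 = 10 − 5 = 5.
Assume w[m] = 5·2^m − 5 for some m ≥ 1.
Then w[m+1] = 2w[m] + 5 = 2·(5·2^m − 5) + 5 = 10·2^m − 10 + 5 = 5·2^{m+1} − 5.
So the formula holds for m+1, and by induction w[n] = 5·2^n − 5 for all n ≥ 1.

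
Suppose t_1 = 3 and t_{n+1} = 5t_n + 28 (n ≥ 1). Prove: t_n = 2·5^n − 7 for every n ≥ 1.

Base case: t_1 = 3, and 2·5^1 − 7 = 10 − 7 = 3.
Assume t_m = 2·5^m − 7 for some m ≥ 1.
Then t_{m+1} = 5t_m + 28 = 5·(2·5^m − 7) + 28 = 10·5^m − 35 + 28 = 2·5^{m+1} − 7.
So the formula holds for m+1, and by induction t_n = 2·5^n − 7 for all n ≥ 1.

t_n = 2·5^n − 7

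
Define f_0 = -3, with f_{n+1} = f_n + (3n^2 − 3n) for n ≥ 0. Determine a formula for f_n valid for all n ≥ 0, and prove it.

Claim: f_n = n^3 − 3n^2 + 2n − 3.

Base case: f_0 = -3, and 0^3 − 3·0^2 + 2·0 − 3 = -3.
Assume f_r = r^3 − 3r^2 + 2r − 3.
Then f_{r+1} = f_r + (3r^2 − 3r) = (r^3 − 3r^2 + 2r − 3) + (3r^2 − 3r) = r^3 − r − 3,
and (r+1)^3 − 3·(r+1)^2 + 2·(r+1) − 3 = r^3 − r − 3.
Hence f_n = n^3 − 3n^2 + 2n − 3 for every n ≥ 0, by induction.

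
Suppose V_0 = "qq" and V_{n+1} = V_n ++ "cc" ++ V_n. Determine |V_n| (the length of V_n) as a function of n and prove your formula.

Claim: |V_n| = 2^{n+2} − 2.

Base case: |V_0| = 2, and 2^{0+2} − 2 = 2.
Assume |V_m| = 2^{m+2} − 2.
Then |V_{m+1}| = |V_m| + 2 + |V_m| = 2|V_m| + 2 = 2(2^{m+2} − 2) + 2 = 2^{m+3} − 4 + 2 = 2^{m+3} − 2.
Hence |V_n| = 2^{n+2} − 2 for every n ≥ 0, by induction.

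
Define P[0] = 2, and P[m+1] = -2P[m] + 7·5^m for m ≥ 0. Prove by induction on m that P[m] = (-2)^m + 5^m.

Base case: P[0] = 2, and (-2)^0 + 5^0 = 1 + 1 = 2.
Assume P[r] = (-2)^r + 5^r for some r ≥ 0.
Then P[r+1] = -2P[r] + 7·5^r = -2·((-2)^r + 5^r) + 7·5^r = (-2)^{r+1} − 2·5^r + 7·5^r = (-2)^{r+1} + 5·5^r = (-2)^{r+1} + 5^{r+1}.
By induction, P[m] = (-2)^m + 5^m for all m ≥ 0.

P[m] = (-2)^m + 5^m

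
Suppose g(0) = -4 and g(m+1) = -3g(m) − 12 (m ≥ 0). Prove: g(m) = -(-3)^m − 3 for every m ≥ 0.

Base case: g(0) = -4, and -(-3)^0 − 3 = -1 − 3 = -4.
Assume g(j) = -(-3)^j − 3 for some j ≥ 0.
Then g(j+1) = -3g(j) − 12 = -3·(-(-3)^j − 3) − 12 = 3·(-3)^j + 9 − 12 = -(-3)^{j+1} − 3.
By induction, g(m) = -(-3)^m − 3 for all m ≥ 0.

g(m) = -(-3)^m − 3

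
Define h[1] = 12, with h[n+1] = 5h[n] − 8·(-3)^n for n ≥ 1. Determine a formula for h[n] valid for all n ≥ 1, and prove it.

Claim: h[n] = 3·5^n + (-3)^n.

Base case: h[1] = 12, and 3·5^1 + (-3)^1 = 15 − 3 = 12.
Assume h[j] = 3·5^j + (-3)^j for some j ≥ 1.
Then h[j+1] = 5h[j] − 8·(-3)^j = 5·(3·5^j + (-3)^j) − 8·(-3)^j = 3·5^{j+1} + 5·(-3)^j − 8·(-3)^j = 3·5^{j+1} − 3·(-3)^j = 3·5^{j+1} + (-3)^{j+1}.
By induction, h[n] = 3·5^n + (-3)^n for all n ≥ 1.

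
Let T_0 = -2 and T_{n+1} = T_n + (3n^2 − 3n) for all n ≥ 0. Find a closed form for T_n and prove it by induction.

Claim: T_n = n^3 − 3n^2 + 2n − 2.

Base case: T_0 = -2, and 0^3 − 3·0^2 + 2·0 − 2 = -2.
Assume T_j = j^3 − 3j^2 + 2j − 2.
Then T_{j+1} = T_j + (3j^2 − 3j) = (j^3 − 3j^2 + 2j − 2) + (3j^2 − 3j) = j^3 − j − 2,
and (j+1)^3 − 3·(j+1)^2 + 2·(j+1) − 2 = j^3 − j − 2.
By induction, T_n = n^3 − 3n^2 + 2n − 2 for all n ≥ 0.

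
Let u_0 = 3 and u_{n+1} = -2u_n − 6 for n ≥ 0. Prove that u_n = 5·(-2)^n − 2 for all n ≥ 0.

Base case: u_0 = 3, and 5·(-2)^0 − 2 = 5 − 2 = 3.
Assume u_j = 5·(-2)^j − 2 for some j ≥ 0.
Then u_{j+1} = -2u_j − 6 = -2·(5·(-2)^j − 2) − 6 = -10·(-2)^j + 4 − 6 = 5·(-2)^{j+1} − 2.
Hence u_n = 5·(-2)^n − 2 for every n ≥ 0, by induction.

u_n = 5·(-2)^n − 2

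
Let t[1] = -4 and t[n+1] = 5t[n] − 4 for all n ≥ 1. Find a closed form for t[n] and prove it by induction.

Claim: t[n] = -5^n + 1.

Base case: t[1] = -4, and -5^1 + 1 = -5 + 1 = -4.
Assume t[m] = -5^m + 1 for some m ≥ 1.
Then t[m+1] = 5t[m] − 4 = 5·(-5^m + 1) − 4 = -5^{m+1} + 5 − 4 = -5^{m+1} + 1.
This completes the inductive step, so t[n] = -5^n + 1 for all n ≥ 1.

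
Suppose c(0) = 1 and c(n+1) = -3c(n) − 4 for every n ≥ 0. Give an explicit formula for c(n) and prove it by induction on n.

Claim: c(n) = 2·(-3)^n − 1.

Base case: c(0) = 1, and 2·(-3)^0 − 1 = 2 − 1 = 1.
Assume c(r) = 2·(-3)^r − 1 for some r ≥ 0.
Then c(r+1) = -3c(r) − 4 = -3·(2·(-3)^r − 1) − 4 = -6·(-3)^r + 3 − 4 = 2·(-3)^{r+1} − 1.
Hence c(n) = 2·(-3)^n − 1 for every n ≥ 0, by induction.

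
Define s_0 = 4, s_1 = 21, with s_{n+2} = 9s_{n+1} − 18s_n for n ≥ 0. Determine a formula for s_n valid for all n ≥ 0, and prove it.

Claim: s_n = 3·6^n + 3^n.

Base cases: s_0 = 4 and 3·6^0 + 3^0 = 4; s_1 = 21 and 3·6^1 + 3^1 = 21.
Assume s_j = 3·6^j + 3^j for all 0 ≤ j ≤ r, where r ≥ 1.
Then s_{r+1} = 9s_r − 18s_{r−1} = 9·(3·6^r + 3^r) − 18·(3·6^{r−1} + 3^{r−1}) = 3·(9·6 − 18)6^{r−1} + (9·3 − 18)3^{r−1} = 108·6^{r−1} + 9·3^{r−1} = 3·6^{r+1} + 3^{r+1}.
By strong induction, s_n = 3·6^n + 3^n for all n ≥ 0.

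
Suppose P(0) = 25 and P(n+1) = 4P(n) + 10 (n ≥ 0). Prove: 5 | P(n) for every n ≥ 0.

Base case: P(0) = 25 = 5·5, so 5 | P(0).
Assume 5 | P(j), so P(j) = 5t for some integer t.
Then P(j+1) = 4P(j) + 10 = 4·(5t) + 10 = 5(4t + 2), so 5 | P(j+1).
This completes the inductive step, so 5 | P(n) for all n ≥ 0.

5 | P(n)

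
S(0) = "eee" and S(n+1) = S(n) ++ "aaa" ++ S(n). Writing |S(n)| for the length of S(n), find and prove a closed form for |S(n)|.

Claim: |S(n)| = 6·2^n − 3.

Base case: |S(0)| = 3, and 6·2^0 − 3 = 3.
Assume |S(r)| = 6·2^r − 3.
Then |S(r+1)| = |S(r)| + 3 + |S(r)| = 2|S(r)| + 3 = 2(6·2^r − 3) + 3 = 6·2^{r+1} − 6 + 3 = 6·2^{r+1} − 3.
By induction, |S(n)| = 6·2^n − 3 for all n ≥ 0.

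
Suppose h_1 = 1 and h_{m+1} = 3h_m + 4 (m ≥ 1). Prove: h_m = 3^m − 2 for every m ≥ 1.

Base case: h_1 = 1, and 3^1 − 2 = 3 − 2 = 1.
Assume h_r = 3^r − 2 for some r ≥ 1.
Then h_{r+1} = 3h_r + 4 = 3·(3^r − 2) + 4 = 3^{r+1} − 6 + 4 = 3^{r+1} − 2.
So the formula holds for r+1, and by induction h_m = 3^m − 2 for all m ≥ 1.

h_m = 3^m − 2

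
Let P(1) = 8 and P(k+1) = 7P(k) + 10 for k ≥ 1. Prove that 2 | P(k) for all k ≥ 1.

Base case: P(1) = 8 = 2·4, so 2 | P(1).
Assume 2 | P(r), so P(r) = 2t for some integer t.
Then P(r+1) = 7P(r) + 10 = 7·(2t) + 10 = 2(7t + 5), so 2 | P(r+1).
So the property holds for r+1, and by induction 2 | P(k) for all k ≥ 1.

2 | P(k)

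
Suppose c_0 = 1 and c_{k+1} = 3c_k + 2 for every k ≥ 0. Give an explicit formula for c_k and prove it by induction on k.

Claim: c_k = 2·3^k − 1.

Base case: c_0 = 1, and 2·3^0 − 1 = 2 − 1 = 1.
Assume c_r = 2·3^r − 1 for some r ≥ 0.
Then c_{r+1} = 3c_r + 2 = 3·(2·3^r − 1) + 2 = 6·3^r − 3 + 2 = 2·3^{r+1} − 1.
Hence c_k = 2·3^k − 1 for every k ≥ 0, by induction.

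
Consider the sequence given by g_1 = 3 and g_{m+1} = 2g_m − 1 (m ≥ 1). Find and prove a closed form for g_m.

Claim: g_m = 2^m + 1.

Base case: g_1 = 3, and 2^1 + 1 = 2 + 1 = 3.
Assume g_r = 2^r + 1 for some r ≥ 1.
Then g_{r+1} = 2g_r − 1 = 2·(2^r + 1) − 1 = 2^{r+1} + 2 − 1 = 2^{r+1} + 1.
By induction, g_m = 2^m + 1 for all m ≥ 1.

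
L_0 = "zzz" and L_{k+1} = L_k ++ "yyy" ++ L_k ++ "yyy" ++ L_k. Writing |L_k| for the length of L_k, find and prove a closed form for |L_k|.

Claim: |L_k| = 6·3^k − 3.

Base case: |L_0| = 3, and 6·3^0 − 3 = 3.
Assume |L_m| = 6·3^m − 3.
Then |L_{m+1}| = 3|L_m| + 6 = 3(6·3^m − 3) + 6 = 6·3^{m+1} − 9 + 6 = 6·3^{m+1} − 3.
So the formula holds for m+1, and by induction |L_k| = 6·3^k − 3 for all k ≥ 0.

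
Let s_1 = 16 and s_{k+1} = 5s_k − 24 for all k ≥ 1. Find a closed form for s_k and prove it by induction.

Claim: s_k = 2·5^k + 6.

Base case: s_1 = 16, and 2·5^1 + 6 = 10 + 6 = 16.
Assume s_m = 2·5^m + 6 for some m ≥ 1.
Then s_{m+1} = 5s_m − 24 = 5·(2·5^m + 6) − 24 = 10·5^m + 30 − 24 = 2·5^{m+1} + 6.
By induction, s_k = 2·5^k + 6 for all k ≥ 1.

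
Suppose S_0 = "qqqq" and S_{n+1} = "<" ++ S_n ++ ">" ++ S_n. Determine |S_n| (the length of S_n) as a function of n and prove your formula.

Claim: |S_n| = 6·2^n − 2.

Base case: |S_0| = 4, and 6·2^0 − 2 = 4.
Assume |S_m| = 6·2^m − 2.
Then |S_{m+1}| = 1 + |S_m| + 1 + |S_m| = 2|S_m| + 2 = 2(6·2^m − 2) + 2 = 6·2^{m+1} − 4 + 2 = 6·2^{m+1} − 2.
This completes the inductive step, so |S_n| = 6·2^n − 2 for all n ≥ 0.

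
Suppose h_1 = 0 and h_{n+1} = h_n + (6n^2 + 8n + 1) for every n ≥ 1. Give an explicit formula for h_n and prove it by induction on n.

Claim: h_n = 2n^3 + n^2 − 2n − 1.

Base case: h_1 = 0, and 2·1^3 + 1^2 − 2·1 − 1 = 0.
Assume h_j = 2j^3 + j^2 − 2j − 1.
Then h_{j+1} = h_j + (6j^2 + 8j + 1) = (2j^3 + j^2 − 2j − 1) + (6j^2 + 8j + 1) = 2j^3 + 7j^2 + 6j,
and 2·(j+1)^3 + (j+1)^2 − 2·(j+1) − 1 = 2j^3 + 7j^2 + 6j.
Hence h_n = 2n^3 + n^2 − 2n − 1 for every n ≥ 1, by induction.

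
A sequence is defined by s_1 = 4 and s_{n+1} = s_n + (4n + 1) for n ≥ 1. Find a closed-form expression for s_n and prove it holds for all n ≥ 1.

Claim: s_n = 2n^2 − n + 3.

Base case: s_1 = 4, and 2·1^2 − 1 + 3 = 4.
Assume s_k = 2k^2 − k + 3.
Then s_{k+1} = s_k + (4k + 1) = (2k^2 − k + 3) + (4k + 1) = 2k^2 + 3k + 4,
and 2·(k+1)^2 − (k+1) + 3 = 2k^2 + 3k + 4.
Hence s_n = 2n^2 − n + 3 for every n ≥ 1, by induction.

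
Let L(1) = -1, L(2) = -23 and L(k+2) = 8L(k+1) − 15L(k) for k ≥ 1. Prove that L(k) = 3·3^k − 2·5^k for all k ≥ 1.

Base cases: L(1) = -1 and 3·3^1 − 2·5^1 = -1; L(2) = -23 and 3·3^2 − 2·5^2 = -23.
Assume L(j) = 3·3^j − 2·5^j for all 1 ≤ j ≤ m, where m ≥ 2.
Then L(m+1) = 8L(m) − 15L(m−1) = 8·(3·3^m − 2·5^m) − 15·(3·3^{m−1} − 2·5^{m−1}) = 3·(8·3 − 15)3^{m−1} − 2·(8·5 − 15)5^{m−1} = 27·3^{m−1} − 50·5^{m−1} = 3·3^{m+1} − 2·5^{m+1}.
Hence L(k) = 3·3^k − 2·5^k for every k ≥ 1, by strong induction.

L(k) = 3·3^k − 2·5^k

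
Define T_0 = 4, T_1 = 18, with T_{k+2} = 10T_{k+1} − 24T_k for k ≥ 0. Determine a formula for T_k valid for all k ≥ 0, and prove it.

Claim: T_k = 3·4^k + 6^k.

Base cases: T_0 = 4 and 3·4^0 + 6^0 = 4; T_1 = 18 and 3·4^1 + 6^1 = 18.
Assume T_i = 3·4^i + 6^i for all 0 ≤ i ≤ j, where j ≥ 1.
Then T_{j+1} = 10T_j − 24T_{j−1} = 10·(3·4^j + 6^j) − 24·(3·4^{j−1} + 6^{j−1}) = 3·(10·4 − 24)4^{j−1} + (10·6 − 24)6^{j−1} = 48·4^{j−1} + 36·6^{j−1} = 3·4^{j+1} + 6^{j+1}.
By strong induction, T_k = 3·4^k + 6^k for all k ≥ 0.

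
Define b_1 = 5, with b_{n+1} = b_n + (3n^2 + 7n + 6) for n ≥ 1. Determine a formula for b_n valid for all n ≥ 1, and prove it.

Claim: b_n = n^3 + 2n^2 + 3n − 1.

Base case: b_1 = 5, and 1^3 + 2·1^2 + 3·1 − 1 = 5.
Assume b_j = j^3 + 2j^2 + 3j − 1.
Then b_{j+1} = b_j + (3j^2 + 7j + 6) = (j^3 + 2j^2 + 3j − 1) + (3j^2 + 7j + 6) = j^3 + 5j^2 + 10j + 5,
and (j+1)^3 + 2·(j+1)^2 + 3·(j+1) − 1 = j^3 + 5j^2 + 10j + 5.
This completes the inductive step, so b_n = n^3 + 2n^2 + 3n − 1 for all n ≥ 1.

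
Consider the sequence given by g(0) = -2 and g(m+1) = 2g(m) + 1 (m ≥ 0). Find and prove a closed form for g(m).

Claim: g(m) = -2^m − 1.

Base case: g(0) = -2, and -2^0 − 1 = -1 − 1 = -2.
Assume g(r) = -2^r − 1 for some r ≥ 0.
Then g(r+1) = 2g(r) + 1 = 2·(-2^r − 1) + 1 = -2^{r+1} − 2 + 1 = -2^{r+1} − 1.
By induction, g(m) = -2^m − 1 for all m ≥ 0.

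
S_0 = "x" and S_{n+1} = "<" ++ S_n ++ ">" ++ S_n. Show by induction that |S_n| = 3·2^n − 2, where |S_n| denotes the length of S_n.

Base case: |S_0| = 1, and 3·2^0 − 2 = 1.
Assume |S_r| = 3·2^r − 2.
Then |S_{r+1}| = 1 + |S_r| + 1 + |S_r| = 2|S_r| + 2 = 2(3·2^r − 2) + 2 = 3·2^{r+1} − 4 + 2 = 3·2^{r+1} − 2.
This completes the inductive step, so |S_n| = 3·2^n − 2 for all n ≥ 0.

|S_n| = 3·2^n − 2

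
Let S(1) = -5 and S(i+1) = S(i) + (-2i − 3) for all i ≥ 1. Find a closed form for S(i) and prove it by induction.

Claim: S(i) = -i^2 − 2i − 2.

Base case: S(1) = -5, and -1^2 − 2·1 − 2 = -5.
Assume S(k) = -k^2 − 2k − 2.
Then S(k+1) = S(k) + (-2k − 3) = (-k^2 − 2k − 2) + (-2k − 3) = -k^2 − 4k − 5,
and -(k+1)^2 − 2·(k+1) − 2 = -k^2 − 4k − 5.
Hence S(i) = -i^2 − 2i − 2 for every i ≥ 1, by induction.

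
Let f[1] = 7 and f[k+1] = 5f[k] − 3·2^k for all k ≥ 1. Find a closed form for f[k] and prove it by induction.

Claim: f[k] = 5^k + 2^k.

Base case: f[1] = 7, and 5^1 + 2^1 = 5 + 2 = 7.
Assume f[m] = 5^m + 2^m for some m ≥ 1.
Then f[m+1] = 5f[m] − 3·2^m = 5·(5^m + 2^m) − 3·2^m = 5^{m+1} + 5·2^m − 3·2^m = 5^{m+1} + 2·2^m = 5^{m+1} + 2^{m+1}.
Hence f[k] = 5^k + 2^k for every k ≥ 1, by induction.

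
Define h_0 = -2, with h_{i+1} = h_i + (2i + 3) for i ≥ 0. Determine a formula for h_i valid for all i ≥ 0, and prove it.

Claim: h_i = i^2 + 2i − 2.

Base case: h_0 = -2, and 0^2 + 2·0 − 2 = -2.
Assume h_r = r^2 + 2r − 2.
Then h_{r+1} = h_r + (2r + 3) = (r^2 + 2r − 2) + (2r + 3) = r^2 + 4r + 1,
and (r+1)^2 + 2·(r+1) − 2 = r^2 + 4r + 1.
Hence h_i = i^2 + 2i − 2 for every i ≥ 0, by induction.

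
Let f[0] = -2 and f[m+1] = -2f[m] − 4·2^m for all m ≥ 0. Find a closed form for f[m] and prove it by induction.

Claim: f[m] = -(-2)^m − 2^m.

Base case: f[0] = -2, and -(-2)^0 − 2^0 = -1 − 1 = -2.
Assume f[r] = -(-2)^r − 2^r for some r ≥ 0.
Then f[r+1] = -2f[r] − 4·2^r = -2·(-(-2)^r − 2^r) − 4·2^r = -(-2)^{r+1} + 2·2^r − 4·2^r = -(-2)^{r+1} − 2·2^r = -(-2)^{r+1} − 2^{r+1}.
So the formula holds for r+1, and by induction f[m] = -(-2)^m − 2^m for all m ≥ 0.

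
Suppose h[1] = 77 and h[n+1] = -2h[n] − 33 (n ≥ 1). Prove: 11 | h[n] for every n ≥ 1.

Base case: h[1] = 77 = 11·7, so 11 | h[1].
Assume 11 | h[r], so h[r] = 11t for some integer t.
Then h[r+1] = -2h[r] − 33 = -2·(11t) − 33 = 11(-2t − 3), so 11 | h[r+1].
So the property holds for r+1, and by induction 11 | h[n] for all n ≥ 1.

11 | h[n]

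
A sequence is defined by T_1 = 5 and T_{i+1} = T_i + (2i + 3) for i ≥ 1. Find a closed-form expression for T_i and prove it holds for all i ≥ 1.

Claim: T_i = i^2 + 2i + 2.

Base case: T_1 = 5, and 1^2 + 2·1 + 2 = 5.
Assume T_k = k^2 + 2k + 2.
Then T_{k+1} = T_k + (2k + 3) = (k^2 + 2k + 2) + (2k + 3) = k^2 + 4k + 5,
and (k+1)^2 + 2·(k+1) + 2 = k^2 + 4k + 5.
This completes the inductive step, so T_i = i^2 + 2i + 2 for all i ≥ 1.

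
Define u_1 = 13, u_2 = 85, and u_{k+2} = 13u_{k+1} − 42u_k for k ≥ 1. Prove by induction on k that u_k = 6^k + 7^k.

Base cases: u_1 = 13 and 6^1 + 7^1 = 13; u_2 = 85 and 6^2 + 7^2 = 85.
Assume u_i = 6^i + 7^i for all 1 ≤ i ≤ j, where j ≥ 2.
Then u_{j+1} = 13u_j − 42u_{j−1} = 13·(6^j + 7^j) − 42·(6^{j−1} + 7^{j−1}) = (13·6 − 42)6^{j−1} + (13·7 − 42)7^{j−1} = 36·6^{j−1} + 49·7^{j−1} = 6^{j+1} + 7^{j+1}.
By strong induction, u_k = 6^k + 7^k for all k ≥ 1.

u_k = 6^k + 7^k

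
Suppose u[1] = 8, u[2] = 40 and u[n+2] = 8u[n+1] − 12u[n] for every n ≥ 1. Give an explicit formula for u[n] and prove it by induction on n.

Claim: u[n] = 6^n + 2^n.

Base cases: u[1] = 8 and 6^1 + 2^1 = 8; u[2] = 40 and 6^2 + 2^2 = 40.
Assume u[j] = 6^j + 2^j for all 1 ≤ j ≤ k, where k ≥ 2.
Then u[k+1] = 8u[k] − 12u[k−1] = 8·(6^k + 2^k) − 12·(6^{k−1} + 2^{k−1}) = (8·6 − 12)6^{k−1} + (8·2 − 12)2^{k−1} = 36·6^{k−1} + 4·2^{k−1} = 6^{k+1} + 2^{k+1}.
This completes the inductive step, so u[n] = 6^n + 2^n for all n ≥ 1.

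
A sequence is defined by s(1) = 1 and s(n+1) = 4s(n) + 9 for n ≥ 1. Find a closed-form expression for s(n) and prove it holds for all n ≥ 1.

Claim: s(n) = 4^n − 3.

Base case: s(1) = 1, and 4^1 − 3 = 4 − 3 = 1.
Assume s(m) = 4^m − 3 for some m ≥ 1.
Then s(m+1) = 4s(m) + 9 = 4·(4^m − 3) + 9 = 4^{m+1} − 12 + 9 = 4^{m+1} − 3.
Hence s(n) = 4^n − 3 for every n ≥ 1, by induction.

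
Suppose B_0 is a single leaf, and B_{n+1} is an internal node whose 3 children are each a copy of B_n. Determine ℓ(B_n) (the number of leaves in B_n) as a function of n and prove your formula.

Claim: ℓ(B_n) = 3^n.

Base case: ℓ(B_0) = 1, and 3^0 = 1.
Assume ℓ(B_m) = 3^m.
Then ℓ(B_{m+1}) = 3·ℓ(B_m) = 3·3^m = 3^{m+1}.
By induction, ℓ(B_n) = 3^n for all n ≥ 0.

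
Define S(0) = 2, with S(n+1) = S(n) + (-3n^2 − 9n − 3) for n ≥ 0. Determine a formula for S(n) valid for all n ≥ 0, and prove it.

Claim: S(n) = -n^3 − 3n^2 + n + 2.

Base case: S(0) = 2, and -0^3 − 3·0^2 + 0 + 2 = 2.
Assume S(m) = -m^3 − 3m^2 + m + 2.
Then S(m+1) = S(m) + (-3m^2 − 9m − 3) = (-m^3 − 3m^2 + m + 2) + (-3m^2 − 9m − 3) = -m^3 − 6m^2 − 8m − 1,
and -(m+1)^3 − 3·(m+1)^2 + (m+1) + 2 = -m^3 − 6m^2 − 8m − 1.
This completes the inductive step, so S(n) = -n^3 − 3n^2 + n + 2 for all n ≥ 0.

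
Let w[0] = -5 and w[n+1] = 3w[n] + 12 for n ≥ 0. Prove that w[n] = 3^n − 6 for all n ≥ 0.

Base case: w[0] = -5, and 3^0 − 6 = 1 − 6 = -5.
Assume w[m] = 3^m − 6 for some m ≥ 0.
Then w[m+1] = 3w[m] + 12 = 3·(3^m − 6) + 12 = 3^{m+1} − 18 + 12 = 3^{m+1} − 6.
This completes the inductive step, so w[n] = 3^n − 6 for all n ≥ 0.

w[n] = 3^n − 6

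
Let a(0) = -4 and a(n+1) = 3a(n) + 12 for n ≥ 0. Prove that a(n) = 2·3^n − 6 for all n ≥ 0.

Base case: a(0) = -4, and 2·3^0 − 6 = 2 − 6 = -4.
Assume a(j) = 2·3^j − 6 for some j ≥ 0.
Then a(j+1) = 3a(j) + 12 = 3·(2·3^j − 6) + 12 = 6·3^j − 18 + 12 = 2·3^{j+1} − 6.
By induction, a(n) = 2·3^n − 6 for all n ≥ 0.

a(n) = 2·3^n − 6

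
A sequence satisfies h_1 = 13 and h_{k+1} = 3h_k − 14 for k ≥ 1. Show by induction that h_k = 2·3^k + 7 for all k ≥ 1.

Base case: h_1 = 13, and 2·3^1 + 7 = 6 + 7 = 13.
Assume h_r = 2·3^r + 7 for some r ≥ 1.
Then h_{r+1} = 3h_r − 14 = 3·(2·3^r + 7) − 14 = 6·3^r + 21 − 14 = 2·3^{r+1} + 7.
This completes the inductive step, so h_k = 2·3^k + 7 for all k ≥ 1.

h_k = 2·3^k + 7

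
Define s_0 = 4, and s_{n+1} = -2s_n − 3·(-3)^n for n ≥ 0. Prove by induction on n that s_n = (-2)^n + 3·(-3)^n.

Base case: s_0 = 4, and (-2)^0 + 3·(-3)^0 = 1 + 3 = 4.
Assume s_k = (-2)^k + 3·(-3)^k for some k ≥ 0.
Then s_{k+1} = -2s_k − 3·(-3)^k = -2·((-2)^k + 3·(-3)^k) − 3·(-3)^k = (-2)^{k+1} − 6·(-3)^k − 3·(-3)^k = (-2)^{k+1} − 9·(-3)^k = (-2)^{k+1} + 3·(-3)^{k+1}.
So the formula holds for k+1, and by induction s_n = (-2)^n + 3·(-3)^n for all n ≥ 0.

s_n = (-2)^n + 3·(-3)^n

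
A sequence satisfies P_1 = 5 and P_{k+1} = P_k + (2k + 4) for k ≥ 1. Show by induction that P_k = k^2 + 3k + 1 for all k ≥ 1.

Base case: P_1 = 5, and 1^2 + 3·1 + 1 = 5.
Assume P_m = m^2 + 3m + 1.
Then P_{m+1} = P_m + (2m + 4) = (m^2 + 3m + 1) + (2m + 4) = m^2 + 5m + 5,
and (m+1)^2 + 3·(m+1) + 1 = m^2 + 5m + 5.
By induction, P_k = k^2 + 3k + 1 for all k ≥ 1.

P_k = k^2 + 3k + 1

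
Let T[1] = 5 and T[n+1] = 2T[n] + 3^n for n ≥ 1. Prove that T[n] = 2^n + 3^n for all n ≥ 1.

Base case: T[1] = 5, and 2^1 + 3^1 = 2 + 3 = 5.
Assume T[j] = 2^j + 3^j for some j ≥ 1.
Then T[j+1] = 2T[j] + 3^j = 2·(2^j + 3^j) + 3^j = 2^{j+1} + 2·3^j + 3^j = 2^{j+1} + 3·3^j = 2^{j+1} + 3^{j+1}.
By induction, T[n] = 2^n + 3^n for all n ≥ 1.

T[n] = 2^n + 3^n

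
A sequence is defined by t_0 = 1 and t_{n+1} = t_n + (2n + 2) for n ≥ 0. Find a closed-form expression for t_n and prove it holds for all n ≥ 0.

Claim: t_n = n^2 + n + 1.

Base case: t_0 = 1, and 0^2 + 0 + 1 = 1.
Assume t_m = m^2 + m + 1.
Then t_{m+1} = t_m + (2m + 2) = (m^2 + m + 1) + (2m + 2) = m^2 + 3m + 3,
and (m+1)^2 + (m+1) + 1 = m^2 + 3m + 3.
Hence t_n = n^2 + n + 1 for every n ≥ 0, by induction.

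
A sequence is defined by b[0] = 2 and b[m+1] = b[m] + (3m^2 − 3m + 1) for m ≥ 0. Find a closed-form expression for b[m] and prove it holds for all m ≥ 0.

Claim: b[m] = m^3 − 3m^2 + 3m + 2.

Base case: b[0] = 2, and 0^3 − 3·0^2 + 3·0 + 2 = 2.
Assume b[j] = j^3 − 3j^2 + 3j + 2.
Then b[j+1] = b[j] + (3j^2 − 3j + 1) = (j^3 − 3j^2 + 3j + 2) + (3j^2 − 3j + 1) = j^3 + 3,
and (j+1)^3 − 3·(j+1)^2 + 3·(j+1) + 2 = j^3 + 3.
Hence b[m] = m^3 − 3m^2 + 3m + 2 for every m ≥ 0, by induction.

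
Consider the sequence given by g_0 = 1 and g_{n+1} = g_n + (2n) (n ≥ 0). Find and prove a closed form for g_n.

Claim: g_n = n^2 − n + 1.

Base case: g_0 = 1, and 0^2 − 0 + 1 = 1.
Assume g_k = k^2 − k + 1.
Then g_{k+1} = g_k + (2k) = (k^2 − k + 1) + (2k) = k^2 + k + 1,
and (k+1)^2 − (k+1) + 1 = k^2 + k + 1.
By induction, g_n = n^2 − n + 1 for all n ≥ 0.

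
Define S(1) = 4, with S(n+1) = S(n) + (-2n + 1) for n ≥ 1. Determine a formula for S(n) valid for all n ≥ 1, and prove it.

Claim: S(n) = -n^2 + 2n + 3.

Base case: S(1) = 4, and -1^2 + 2·1 + 3 = 4.
Assume S(j) = -j^2 + 2j + 3.
Then S(j+1) = S(j) + (-2j + 1) = (-j^2 + 2j + 3) + (-2j + 1) = -j^2 + 4,
and -(j+1)^2 + 2·(j+1) + 3 = -j^2 + 4.
This completes the inductive step, so S(n) = -n^2 + 2n + 3 for all n ≥ 1.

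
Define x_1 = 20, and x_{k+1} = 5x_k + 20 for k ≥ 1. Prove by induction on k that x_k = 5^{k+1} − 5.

Base case: x_1 = 20, and 5^{1+1} − 5 = 25 − 5 = 20.
Assume x_m = 5^{m+1} − 5 for some m ≥ 1.
Then x_{m+1} = 5x_m + 20 = 5·(5^{m+1} − 5) + 20 = 5^{m+2} − 25 + 20 = 5^{m+2} − 5.
This completes the inductive step, so x_k = 5^{k+1} − 5 for all k ≥ 1.

x_k = 5^{k+1} − 5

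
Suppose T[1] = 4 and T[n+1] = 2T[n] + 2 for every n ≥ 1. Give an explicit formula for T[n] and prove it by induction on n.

Claim: T[n] = 3·2^n − 2.

Base case: T[1] = 4, and 3·2^1 − 2 = 6 − 2 = 4.
Assume T[k] = 3·2^k − 2 for some k ≥ 1.
Then T[k+1] = 2T[k] + 2 = 2·(3·2^k − 2) + 2 = 6·2^k − 4 + 2 = 3·2^{k+1} − 2.
This completes the inductive step, so T[n] = 3·2^n − 2 for all n ≥ 1.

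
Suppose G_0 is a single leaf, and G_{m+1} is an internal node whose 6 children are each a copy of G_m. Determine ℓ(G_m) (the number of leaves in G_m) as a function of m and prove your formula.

Claim: ℓ(G_m) = 6^m.

Base case: ℓ(G_0) = 1, and 6^0 = 1.
Assume ℓ(G_j) = 6^j.
Then ℓ(G_{j+1}) = 6·ℓ(G_j) = 6·6^j = 6^{j+1}.
This completes the inductive step, so ℓ(G_m) = 6^m for all m ≥ 0.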